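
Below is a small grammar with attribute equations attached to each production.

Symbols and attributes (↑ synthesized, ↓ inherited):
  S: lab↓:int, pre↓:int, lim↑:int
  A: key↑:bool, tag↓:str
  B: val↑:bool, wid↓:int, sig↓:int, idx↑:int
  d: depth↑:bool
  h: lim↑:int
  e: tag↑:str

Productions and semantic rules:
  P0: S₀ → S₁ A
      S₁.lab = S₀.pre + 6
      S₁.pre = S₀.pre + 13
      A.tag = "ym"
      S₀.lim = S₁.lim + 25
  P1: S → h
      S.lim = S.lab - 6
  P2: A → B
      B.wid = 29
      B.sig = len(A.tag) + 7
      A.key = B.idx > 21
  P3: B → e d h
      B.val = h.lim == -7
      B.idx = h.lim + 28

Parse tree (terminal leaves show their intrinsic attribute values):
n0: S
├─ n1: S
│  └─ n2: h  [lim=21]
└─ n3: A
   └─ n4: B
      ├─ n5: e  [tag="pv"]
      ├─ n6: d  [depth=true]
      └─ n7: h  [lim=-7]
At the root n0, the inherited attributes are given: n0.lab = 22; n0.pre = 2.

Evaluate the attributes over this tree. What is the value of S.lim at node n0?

27

1. n0.lab = 22  [given at root]
2. n0.pre = 2  [given at root]
3. n1.lab = 8  [S₀.pre + 6]
4. n1.pre = 15  [S₀.pre + 13]
5. n2.lim = 21  [terminal]
6. n1.lim = 2  [S.lab - 6]
7. n3.tag = "ym"  ["ym"]
8. n4.wid = 29  [29]
9. n4.sig = 9  [len(A.tag) + 7]
10. n5.tag = "pv"  [terminal]
11. n6.depth = true  [terminal]
12. n7.lim = -7  [terminal]
13. n4.val = true  [h.lim == -7]
14. n4.idx = 21  [h.lim + 28]
15. n3.key = false  [B.idx > 21]
16. n0.lim = 27  [S₁.lim + 25]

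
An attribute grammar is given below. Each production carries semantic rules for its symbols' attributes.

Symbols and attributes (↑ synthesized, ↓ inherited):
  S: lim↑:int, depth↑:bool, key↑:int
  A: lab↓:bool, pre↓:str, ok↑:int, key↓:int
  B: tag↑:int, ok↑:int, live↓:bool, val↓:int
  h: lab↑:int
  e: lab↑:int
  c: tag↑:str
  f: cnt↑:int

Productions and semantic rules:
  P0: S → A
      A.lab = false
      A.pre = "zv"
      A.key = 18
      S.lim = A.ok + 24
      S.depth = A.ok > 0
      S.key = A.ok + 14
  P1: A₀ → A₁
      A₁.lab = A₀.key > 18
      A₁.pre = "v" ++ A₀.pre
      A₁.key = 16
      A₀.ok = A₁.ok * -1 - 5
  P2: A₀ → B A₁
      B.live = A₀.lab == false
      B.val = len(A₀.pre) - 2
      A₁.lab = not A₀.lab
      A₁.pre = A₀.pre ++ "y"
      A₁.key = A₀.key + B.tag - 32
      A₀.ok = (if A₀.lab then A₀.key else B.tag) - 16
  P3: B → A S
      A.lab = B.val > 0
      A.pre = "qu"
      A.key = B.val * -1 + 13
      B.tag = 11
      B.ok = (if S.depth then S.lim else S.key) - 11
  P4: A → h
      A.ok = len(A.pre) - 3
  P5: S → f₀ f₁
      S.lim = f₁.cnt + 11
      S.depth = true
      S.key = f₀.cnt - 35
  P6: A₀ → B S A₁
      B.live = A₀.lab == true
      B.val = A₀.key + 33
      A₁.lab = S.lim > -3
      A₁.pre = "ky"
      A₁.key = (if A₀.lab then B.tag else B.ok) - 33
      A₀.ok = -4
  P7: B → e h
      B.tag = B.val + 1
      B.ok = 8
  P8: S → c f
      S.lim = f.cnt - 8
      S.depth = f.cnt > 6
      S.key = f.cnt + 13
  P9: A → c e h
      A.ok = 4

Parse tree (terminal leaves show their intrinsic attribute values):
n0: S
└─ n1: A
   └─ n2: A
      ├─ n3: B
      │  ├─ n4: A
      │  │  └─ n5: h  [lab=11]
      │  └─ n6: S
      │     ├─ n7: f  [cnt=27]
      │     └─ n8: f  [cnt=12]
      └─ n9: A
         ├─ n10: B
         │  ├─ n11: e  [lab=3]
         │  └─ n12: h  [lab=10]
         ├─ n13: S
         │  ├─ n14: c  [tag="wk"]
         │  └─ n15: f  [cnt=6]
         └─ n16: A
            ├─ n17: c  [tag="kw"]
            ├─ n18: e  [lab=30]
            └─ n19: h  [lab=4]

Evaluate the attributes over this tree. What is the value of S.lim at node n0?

1. n1.lab = false  [false]
2. n1.pre = "zv"  ["zv"]
3. n1.key = 18  [18]
4. n2.lab = false  [A₀.key > 18]
5. n2.pre = "vzv"  ["v" ++ A₀.pre]
6. n2.key = 16  [16]
7. n3.live = true  [A₀.lab == false]
8. n3.val = 1  [len(A₀.pre) - 2]
9. n4.lab = true  [B.val > 0]
10. n4.pre = "qu"  ["qu"]
11. n4.key = 12  [B.val * -1 + 13]
12. n5.lab = 11  [terminal]
13. n4.ok = -1  [len(A.pre) - 3]
14. n7.cnt = 27  [terminal]
15. n8.cnt = 12  [terminal]
16. n6.lim = 23  [f₁.cnt + 11]
17. n6.depth = true  [true]
18. n6.key = -8  [f₀.cnt - 35]
19. n3.tag = 11  [11]
20. n3.ok = 12  [(if S.depth then S.lim else S.key) - 11]
21. n9.lab = true  [not A₀.lab]
22. n9.pre = "vzvy"  [A₀.pre ++ "y"]
23. n9.key = -5  [A₀.key + B.tag - 32]
24. n10.live = true  [A₀.lab == true]
25. n10.val = 28  [A₀.key + 33]
26. n11.lab = 3  [terminal]
27. n12.lab = 10  [terminal]
28. n10.tag = 29  [B.val + 1]
29. n10.ok = 8  [8]
30. n14.tag = "wk"  [terminal]
31. n15.cnt = 6  [terminal]
32. n13.lim = -2  [f.cnt - 8]
33. n13.depth = false  [f.cnt > 6]
34. n13.key = 19  [f.cnt + 13]
35. n16.lab = true  [S.lim > -3]
36. n16.pre = "ky"  ["ky"]
37. n16.key = -4  [(if A₀.lab then B.tag else B.ok) - 33]
38. n17.tag = "kw"  [terminal]
39. n18.lab = 30  [terminal]
40. n19.lab = 4  [terminal]
41. n16.ok = 4  [4]
42. n9.ok = -4  [-4]
43. n2.ok = -5  [(if A₀.lab then A₀.key else B.tag) - 16]
44. n1.ok = 0  [A₁.ok * -1 - 5]
45. n0.lim = 24  [A.ok + 24]
46. n0.depth = false  [A.ok > 0]
47. n0.key = 14  [A.ok + 14]

24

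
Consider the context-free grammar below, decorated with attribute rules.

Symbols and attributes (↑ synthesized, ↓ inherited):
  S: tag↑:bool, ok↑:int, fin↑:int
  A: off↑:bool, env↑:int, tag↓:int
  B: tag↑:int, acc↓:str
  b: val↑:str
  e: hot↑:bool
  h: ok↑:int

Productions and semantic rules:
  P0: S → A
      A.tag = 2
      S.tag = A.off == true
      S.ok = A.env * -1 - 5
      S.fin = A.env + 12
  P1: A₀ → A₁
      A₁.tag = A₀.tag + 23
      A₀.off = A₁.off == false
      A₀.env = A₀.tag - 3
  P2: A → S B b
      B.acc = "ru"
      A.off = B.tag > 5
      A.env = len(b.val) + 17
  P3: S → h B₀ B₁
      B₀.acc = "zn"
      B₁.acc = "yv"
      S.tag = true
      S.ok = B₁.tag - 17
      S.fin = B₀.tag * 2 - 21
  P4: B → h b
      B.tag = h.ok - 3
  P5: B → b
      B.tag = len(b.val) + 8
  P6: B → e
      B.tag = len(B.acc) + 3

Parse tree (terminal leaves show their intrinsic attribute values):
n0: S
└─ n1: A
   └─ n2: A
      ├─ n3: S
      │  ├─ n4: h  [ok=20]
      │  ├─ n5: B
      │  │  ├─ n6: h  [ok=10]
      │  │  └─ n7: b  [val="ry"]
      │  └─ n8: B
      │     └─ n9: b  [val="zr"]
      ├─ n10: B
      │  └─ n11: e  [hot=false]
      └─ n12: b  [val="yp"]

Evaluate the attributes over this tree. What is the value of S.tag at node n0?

true

1. n1.tag = 2  [2]
2. n2.tag = 25  [A₀.tag + 23]
3. n4.ok = 20  [terminal]
4. n5.acc = "zn"  ["zn"]
5. n6.ok = 10  [terminal]
6. n7.val = "ry"  [terminal]
7. n5.tag = 7  [h.ok - 3]
8. n8.acc = "yv"  ["yv"]
9. n9.val = "zr"  [terminal]
10. n8.tag = 10  [len(b.val) + 8]
11. n3.tag = true  [true]
12. n3.ok = -7  [B₁.tag - 17]
13. n3.fin = -7  [B₀.tag * 2 - 21]
14. n10.acc = "ru"  ["ru"]
15. n11.hot = false  [terminal]
16. n10.tag = 5  [len(B.acc) + 3]
17. n12.val = "yp"  [terminal]
18. n2.off = false  [B.tag > 5]
19. n2.env = 19  [len(b.val) + 17]
20. n1.off = true  [A₁.off == false]
21. n1.env = -1  [A₀.tag - 3]
22. n0.tag = true  [A.off == true]
23. n0.ok = -4  [A.env * -1 - 5]
24. n0.fin = 11  [A.env + 12]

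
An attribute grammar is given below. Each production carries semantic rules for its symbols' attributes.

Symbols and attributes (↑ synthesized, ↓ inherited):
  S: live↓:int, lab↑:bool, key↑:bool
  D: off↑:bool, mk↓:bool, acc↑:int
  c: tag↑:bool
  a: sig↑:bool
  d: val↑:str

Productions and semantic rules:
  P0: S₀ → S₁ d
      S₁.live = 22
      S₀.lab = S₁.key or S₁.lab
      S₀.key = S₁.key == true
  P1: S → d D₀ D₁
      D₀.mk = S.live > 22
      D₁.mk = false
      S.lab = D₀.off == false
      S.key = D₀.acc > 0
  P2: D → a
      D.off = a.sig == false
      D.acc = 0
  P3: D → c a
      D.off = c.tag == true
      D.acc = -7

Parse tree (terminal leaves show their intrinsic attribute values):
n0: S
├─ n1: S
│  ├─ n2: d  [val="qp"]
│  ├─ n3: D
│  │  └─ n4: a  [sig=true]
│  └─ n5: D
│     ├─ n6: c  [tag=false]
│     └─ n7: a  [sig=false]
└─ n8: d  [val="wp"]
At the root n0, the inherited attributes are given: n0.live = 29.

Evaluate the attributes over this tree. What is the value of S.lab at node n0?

1. n0.live = 29  [given at root]
2. n1.live = 22  [22]
3. n2.val = "qp"  [terminal]
4. n3.mk = false  [S.live > 22]
5. n4.sig = true  [terminal]
6. n3.off = false  [a.sig == false]
7. n3.acc = 0  [0]
8. n5.mk = false  [false]
9. n6.tag = false  [terminal]
10. n7.sig = false  [terminal]
11. n5.off = false  [c.tag == true]
12. n5.acc = -7  [-7]
13. n1.lab = true  [D₀.off == false]
14. n1.key = false  [D₀.acc > 0]
15. n8.val = "wp"  [terminal]
16. n0.lab = true  [S₁.key or S₁.lab]
17. n0.key = false  [S₁.key == true]

true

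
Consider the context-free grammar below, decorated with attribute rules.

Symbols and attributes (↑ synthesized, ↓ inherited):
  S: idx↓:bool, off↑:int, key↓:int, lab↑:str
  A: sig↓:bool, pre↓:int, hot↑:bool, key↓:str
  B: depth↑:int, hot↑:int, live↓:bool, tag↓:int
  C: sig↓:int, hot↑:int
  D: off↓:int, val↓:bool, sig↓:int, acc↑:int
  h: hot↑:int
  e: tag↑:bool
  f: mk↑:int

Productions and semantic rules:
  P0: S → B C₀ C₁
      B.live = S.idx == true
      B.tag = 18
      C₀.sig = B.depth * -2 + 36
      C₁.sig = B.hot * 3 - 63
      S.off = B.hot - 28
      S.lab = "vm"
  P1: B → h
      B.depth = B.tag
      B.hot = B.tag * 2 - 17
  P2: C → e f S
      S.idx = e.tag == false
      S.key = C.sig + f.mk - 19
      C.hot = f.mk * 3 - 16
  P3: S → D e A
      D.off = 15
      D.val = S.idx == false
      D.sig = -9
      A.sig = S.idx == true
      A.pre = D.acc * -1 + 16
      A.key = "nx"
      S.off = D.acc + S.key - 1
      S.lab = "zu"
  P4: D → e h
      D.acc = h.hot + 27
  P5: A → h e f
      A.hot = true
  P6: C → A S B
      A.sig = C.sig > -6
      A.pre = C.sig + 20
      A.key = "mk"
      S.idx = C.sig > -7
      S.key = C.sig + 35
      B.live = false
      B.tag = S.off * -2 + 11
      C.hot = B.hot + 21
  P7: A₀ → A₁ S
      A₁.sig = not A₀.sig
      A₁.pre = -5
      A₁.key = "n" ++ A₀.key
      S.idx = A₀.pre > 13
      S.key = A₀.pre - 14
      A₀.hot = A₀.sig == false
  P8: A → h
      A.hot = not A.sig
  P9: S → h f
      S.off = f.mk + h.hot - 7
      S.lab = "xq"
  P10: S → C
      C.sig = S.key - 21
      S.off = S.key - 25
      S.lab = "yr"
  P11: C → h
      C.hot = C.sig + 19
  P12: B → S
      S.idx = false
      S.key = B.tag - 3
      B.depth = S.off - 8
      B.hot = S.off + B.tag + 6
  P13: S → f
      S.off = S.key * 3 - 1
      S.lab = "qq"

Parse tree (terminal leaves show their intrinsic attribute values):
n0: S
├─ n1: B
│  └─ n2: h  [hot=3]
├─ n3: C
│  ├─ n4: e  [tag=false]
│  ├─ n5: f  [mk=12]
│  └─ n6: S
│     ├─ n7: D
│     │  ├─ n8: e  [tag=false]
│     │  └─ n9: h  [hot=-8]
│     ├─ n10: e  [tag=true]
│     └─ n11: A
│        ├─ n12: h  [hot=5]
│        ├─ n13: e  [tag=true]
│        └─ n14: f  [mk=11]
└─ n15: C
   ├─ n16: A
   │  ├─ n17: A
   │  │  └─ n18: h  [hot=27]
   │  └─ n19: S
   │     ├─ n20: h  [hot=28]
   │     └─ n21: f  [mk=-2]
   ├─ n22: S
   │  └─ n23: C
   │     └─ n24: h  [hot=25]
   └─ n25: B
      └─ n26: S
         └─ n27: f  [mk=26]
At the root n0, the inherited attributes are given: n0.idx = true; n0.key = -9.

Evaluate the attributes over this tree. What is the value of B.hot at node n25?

8

1. n0.idx = true  [given at root]
2. n0.key = -9  [given at root]
3. n1.live = true  [S.idx == true]
4. n1.tag = 18  [18]
5. n2.hot = 3  [terminal]
6. n1.depth = 18  [B.tag]
7. n1.hot = 19  [B.tag * 2 - 17]
8. n3.sig = 0  [B.depth * -2 + 36]
9. n4.tag = false  [terminal]
10. n5.mk = 12  [terminal]
11. n6.idx = true  [e.tag == false]
12. n6.key = -7  [C.sig + f.mk - 19]
13. n7.off = 15  [15]
14. n7.val = false  [S.idx == false]
15. n7.sig = -9  [-9]
16. n8.tag = false  [terminal]
17. n9.hot = -8  [terminal]
18. n7.acc = 19  [h.hot + 27]
19. n10.tag = true  [terminal]
20. n11.sig = true  [S.idx == true]
21. n11.pre = -3  [D.acc * -1 + 16]
22. n11.key = "nx"  ["nx"]
23. n12.hot = 5  [terminal]
24. n13.tag = true  [terminal]
25. n14.mk = 11  [terminal]
26. n11.hot = true  [true]
27. n6.off = 11  [D.acc + S.key - 1]
28. n6.lab = "zu"  ["zu"]
29. n3.hot = 20  [f.mk * 3 - 16]
30. n15.sig = -6  [B.hot * 3 - 63]
31. n16.sig = false  [C.sig > -6]
32. n16.pre = 14  [C.sig + 20]
33. n16.key = "mk"  ["mk"]
34. n17.sig = true  [not A₀.sig]
35. n17.pre = -5  [-5]
36. n17.key = "nmk"  ["n" ++ A₀.key]
37. n18.hot = 27  [terminal]
38. n17.hot = false  [not A.sig]
39. n19.idx = true  [A₀.pre > 13]
40. n19.key = 0  [A₀.pre - 14]
41. n20.hot = 28  [terminal]
42. n21.mk = -2  [terminal]
43. n19.off = 19  [f.mk + h.hot - 7]
44. n19.lab = "xq"  ["xq"]
45. n16.hot = true  [A₀.sig == false]
46. n22.idx = true  [C.sig > -7]
47. n22.key = 29  [C.sig + 35]
48. n23.sig = 8  [S.key - 21]
49. n24.hot = 25  [terminal]
50. n23.hot = 27  [C.sig + 19]
51. n22.off = 4  [S.key - 25]
52. n22.lab = "yr"  ["yr"]
53. n25.live = false  [false]
54. n25.tag = 3  [S.off * -2 + 11]
55. n26.idx = false  [false]
56. n26.key = 0  [B.tag - 3]
57. n27.mk = 26  [terminal]
58. n26.off = -1  [S.key * 3 - 1]
59. n26.lab = "qq"  ["qq"]
60. n25.depth = -9  [S.off - 8]
61. n25.hot = 8  [S.off + B.tag + 6]
62. n15.hot = 29  [B.hot + 21]
63. n0.off = -9  [B.hot - 28]
64. n0.lab = "vm"  ["vm"]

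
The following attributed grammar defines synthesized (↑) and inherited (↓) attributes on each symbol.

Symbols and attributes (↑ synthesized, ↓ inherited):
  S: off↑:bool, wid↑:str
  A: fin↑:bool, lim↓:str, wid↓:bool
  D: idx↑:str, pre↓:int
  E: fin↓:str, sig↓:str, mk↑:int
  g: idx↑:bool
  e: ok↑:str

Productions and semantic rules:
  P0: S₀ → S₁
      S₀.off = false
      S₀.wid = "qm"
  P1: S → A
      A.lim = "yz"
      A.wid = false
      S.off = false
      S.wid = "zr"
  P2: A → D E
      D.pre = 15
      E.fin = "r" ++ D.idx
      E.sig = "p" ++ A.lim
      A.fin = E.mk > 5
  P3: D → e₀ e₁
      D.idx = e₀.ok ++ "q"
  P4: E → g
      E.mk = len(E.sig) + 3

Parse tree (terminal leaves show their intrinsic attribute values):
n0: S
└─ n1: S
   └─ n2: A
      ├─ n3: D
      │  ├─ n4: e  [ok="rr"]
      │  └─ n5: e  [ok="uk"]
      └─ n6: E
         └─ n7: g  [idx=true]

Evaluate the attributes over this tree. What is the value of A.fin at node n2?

true

1. n2.lim = "yz"  ["yz"]
2. n2.wid = false  [false]
3. n3.pre = 15  [15]
4. n4.ok = "rr"  [terminal]
5. n5.ok = "uk"  [terminal]
6. n3.idx = "rrq"  [e₀.ok ++ "q"]
7. n6.fin = "rrrq"  ["r" ++ D.idx]
8. n6.sig = "pyz"  ["p" ++ A.lim]
9. n7.idx = true  [terminal]
10. n6.mk = 6  [len(E.sig) + 3]
11. n2.fin = true  [E.mk > 5]
12. n1.off = false  [false]
13. n1.wid = "zr"  ["zr"]
14. n0.off = false  [false]
15. n0.wid = "qm"  ["qm"]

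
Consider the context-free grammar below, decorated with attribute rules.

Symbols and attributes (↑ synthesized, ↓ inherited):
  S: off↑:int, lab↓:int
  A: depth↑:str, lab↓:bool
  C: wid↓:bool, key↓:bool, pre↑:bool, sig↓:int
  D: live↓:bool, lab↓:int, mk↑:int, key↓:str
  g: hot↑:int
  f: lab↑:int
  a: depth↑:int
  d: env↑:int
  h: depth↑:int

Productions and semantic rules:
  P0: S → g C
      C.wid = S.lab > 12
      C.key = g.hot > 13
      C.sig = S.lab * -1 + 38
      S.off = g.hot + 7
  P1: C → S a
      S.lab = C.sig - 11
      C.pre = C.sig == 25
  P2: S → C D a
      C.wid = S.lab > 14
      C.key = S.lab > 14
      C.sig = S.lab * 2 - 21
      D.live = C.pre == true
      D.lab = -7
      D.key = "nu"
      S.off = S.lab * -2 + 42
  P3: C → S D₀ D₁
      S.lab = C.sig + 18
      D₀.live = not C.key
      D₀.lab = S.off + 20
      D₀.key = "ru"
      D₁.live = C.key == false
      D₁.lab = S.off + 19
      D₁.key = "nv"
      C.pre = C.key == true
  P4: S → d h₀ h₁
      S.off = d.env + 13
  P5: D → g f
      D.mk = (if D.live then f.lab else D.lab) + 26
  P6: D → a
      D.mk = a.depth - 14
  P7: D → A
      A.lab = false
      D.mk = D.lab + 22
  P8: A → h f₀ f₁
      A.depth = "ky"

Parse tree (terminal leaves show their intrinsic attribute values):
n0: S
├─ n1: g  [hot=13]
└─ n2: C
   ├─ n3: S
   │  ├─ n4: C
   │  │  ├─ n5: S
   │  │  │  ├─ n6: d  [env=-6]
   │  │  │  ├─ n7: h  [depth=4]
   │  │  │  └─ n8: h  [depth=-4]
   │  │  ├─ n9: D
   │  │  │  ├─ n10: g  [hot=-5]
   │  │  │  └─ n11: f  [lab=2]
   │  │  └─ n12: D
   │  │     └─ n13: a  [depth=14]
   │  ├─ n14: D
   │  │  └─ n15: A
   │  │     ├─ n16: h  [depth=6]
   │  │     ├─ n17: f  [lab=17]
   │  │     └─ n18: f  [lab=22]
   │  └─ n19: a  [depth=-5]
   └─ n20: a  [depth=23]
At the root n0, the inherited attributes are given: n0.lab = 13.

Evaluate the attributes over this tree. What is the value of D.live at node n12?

true

1. n0.lab = 13  [given at root]
2. n1.hot = 13  [terminal]
3. n2.wid = true  [S.lab > 12]
4. n2.key = false  [g.hot > 13]
5. n2.sig = 25  [S.lab * -1 + 38]
6. n3.lab = 14  [C.sig - 11]
7. n4.wid = false  [S.lab > 14]
8. n4.key = false  [S.lab > 14]
9. n4.sig = 7  [S.lab * 2 - 21]
10. n5.lab = 25  [C.sig + 18]
11. n6.env = -6  [terminal]
12. n7.depth = 4  [terminal]
13. n8.depth = -4  [terminal]
14. n5.off = 7  [d.env + 13]
15. n9.live = true  [not C.key]
16. n9.lab = 27  [S.off + 20]
17. n9.key = "ru"  ["ru"]
18. n10.hot = -5  [terminal]
19. n11.lab = 2  [terminal]
20. n9.mk = 28  [(if D.live then f.lab else D.lab) + 26]
21. n12.live = true  [C.key == false]
22. n12.lab = 26  [S.off + 19]
23. n12.key = "nv"  ["nv"]
24. n13.depth = 14  [terminal]
25. n12.mk = 0  [a.depth - 14]
26. n4.pre = false  [C.key == true]
27. n14.live = false  [C.pre == true]
28. n14.lab = -7  [-7]
29. n14.key = "nu"  ["nu"]
30. n15.lab = false  [false]
31. n16.depth = 6  [terminal]
32. n17.lab = 17  [terminal]
33. n18.lab = 22  [terminal]
34. n15.depth = "ky"  ["ky"]
35. n14.mk = 15  [D.lab + 22]
36. n19.depth = -5  [terminal]
37. n3.off = 14  [S.lab * -2 + 42]
38. n20.depth = 23  [terminal]
39. n2.pre = true  [C.sig == 25]
40. n0.off = 20  [g.hot + 7]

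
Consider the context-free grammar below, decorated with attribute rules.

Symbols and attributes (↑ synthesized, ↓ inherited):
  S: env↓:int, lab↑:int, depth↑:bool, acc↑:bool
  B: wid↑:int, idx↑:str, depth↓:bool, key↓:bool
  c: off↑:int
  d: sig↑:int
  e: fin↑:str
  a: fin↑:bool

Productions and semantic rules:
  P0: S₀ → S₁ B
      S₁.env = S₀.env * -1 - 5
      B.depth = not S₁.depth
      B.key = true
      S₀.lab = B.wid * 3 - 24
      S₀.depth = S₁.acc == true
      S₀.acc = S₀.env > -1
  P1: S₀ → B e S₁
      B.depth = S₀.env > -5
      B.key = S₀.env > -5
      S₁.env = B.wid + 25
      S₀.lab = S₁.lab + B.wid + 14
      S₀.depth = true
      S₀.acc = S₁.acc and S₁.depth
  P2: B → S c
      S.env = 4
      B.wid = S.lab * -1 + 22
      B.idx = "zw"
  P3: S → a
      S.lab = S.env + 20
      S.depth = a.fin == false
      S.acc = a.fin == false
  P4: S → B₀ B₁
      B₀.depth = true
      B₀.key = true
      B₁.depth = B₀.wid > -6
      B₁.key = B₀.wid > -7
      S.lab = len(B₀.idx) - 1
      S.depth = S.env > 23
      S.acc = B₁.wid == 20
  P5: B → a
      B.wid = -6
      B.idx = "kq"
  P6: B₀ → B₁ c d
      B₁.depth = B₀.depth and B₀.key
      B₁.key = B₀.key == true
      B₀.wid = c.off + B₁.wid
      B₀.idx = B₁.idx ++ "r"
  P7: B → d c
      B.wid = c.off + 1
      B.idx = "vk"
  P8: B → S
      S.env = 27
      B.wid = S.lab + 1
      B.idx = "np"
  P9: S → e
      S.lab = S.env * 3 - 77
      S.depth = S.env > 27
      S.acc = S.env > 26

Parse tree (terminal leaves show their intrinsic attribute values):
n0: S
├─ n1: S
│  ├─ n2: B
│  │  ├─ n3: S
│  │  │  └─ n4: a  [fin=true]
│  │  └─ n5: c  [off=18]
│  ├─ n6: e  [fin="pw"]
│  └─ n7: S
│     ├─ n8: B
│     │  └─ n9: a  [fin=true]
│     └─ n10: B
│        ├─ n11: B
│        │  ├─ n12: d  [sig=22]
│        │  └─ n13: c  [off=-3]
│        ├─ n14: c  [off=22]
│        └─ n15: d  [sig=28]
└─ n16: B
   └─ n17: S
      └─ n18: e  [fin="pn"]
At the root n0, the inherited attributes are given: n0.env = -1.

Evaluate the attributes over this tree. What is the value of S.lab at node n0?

-9

1. n0.env = -1  [given at root]
2. n1.env = -4  [S₀.env * -1 - 5]
3. n2.depth = true  [S₀.env > -5]
4. n2.key = true  [S₀.env > -5]
5. n3.env = 4  [4]
6. n4.fin = true  [terminal]
7. n3.lab = 24  [S.env + 20]
8. n3.depth = false  [a.fin == false]
9. n3.acc = false  [a.fin == false]
10. n5.off = 18  [terminal]
11. n2.wid = -2  [S.lab * -1 + 22]
12. n2.idx = "zw"  ["zw"]
13. n6.fin = "pw"  [terminal]
14. n7.env = 23  [B.wid + 25]
15. n8.depth = true  [true]
16. n8.key = true  [true]
17. n9.fin = true  [terminal]
18. n8.wid = -6  [-6]
19. n8.idx = "kq"  ["kq"]
20. n10.depth = false  [B₀.wid > -6]
21. n10.key = true  [B₀.wid > -7]
22. n11.depth = false  [B₀.depth and B₀.key]
23. n11.key = true  [B₀.key == true]
24. n12.sig = 22  [terminal]
25. n13.off = -3  [terminal]
26. n11.wid = -2  [c.off + 1]
27. n11.idx = "vk"  ["vk"]
28. n14.off = 22  [terminal]
29. n15.sig = 28  [terminal]
30. n10.wid = 20  [c.off + B₁.wid]
31. n10.idx = "vkr"  [B₁.idx ++ "r"]
32. n7.lab = 1  [len(B₀.idx) - 1]
33. n7.depth = false  [S.env > 23]
34. n7.acc = true  [B₁.wid == 20]
35. n1.lab = 13  [S₁.lab + B.wid + 14]
36. n1.depth = true  [true]
37. n1.acc = false  [S₁.acc and S₁.depth]
38. n16.depth = false  [not S₁.depth]
39. n16.key = true  [true]
40. n17.env = 27  [27]
41. n18.fin = "pn"  [terminal]
42. n17.lab = 4  [S.env * 3 - 77]
43. n17.depth = false  [S.env > 27]
44. n17.acc = true  [S.env > 26]
45. n16.wid = 5  [S.lab + 1]
46. n16.idx = "np"  ["np"]
47. n0.lab = -9  [B.wid * 3 - 24]
48. n0.depth = false  [S₁.acc == true]
49. n0.acc = false  [S₀.env > -1]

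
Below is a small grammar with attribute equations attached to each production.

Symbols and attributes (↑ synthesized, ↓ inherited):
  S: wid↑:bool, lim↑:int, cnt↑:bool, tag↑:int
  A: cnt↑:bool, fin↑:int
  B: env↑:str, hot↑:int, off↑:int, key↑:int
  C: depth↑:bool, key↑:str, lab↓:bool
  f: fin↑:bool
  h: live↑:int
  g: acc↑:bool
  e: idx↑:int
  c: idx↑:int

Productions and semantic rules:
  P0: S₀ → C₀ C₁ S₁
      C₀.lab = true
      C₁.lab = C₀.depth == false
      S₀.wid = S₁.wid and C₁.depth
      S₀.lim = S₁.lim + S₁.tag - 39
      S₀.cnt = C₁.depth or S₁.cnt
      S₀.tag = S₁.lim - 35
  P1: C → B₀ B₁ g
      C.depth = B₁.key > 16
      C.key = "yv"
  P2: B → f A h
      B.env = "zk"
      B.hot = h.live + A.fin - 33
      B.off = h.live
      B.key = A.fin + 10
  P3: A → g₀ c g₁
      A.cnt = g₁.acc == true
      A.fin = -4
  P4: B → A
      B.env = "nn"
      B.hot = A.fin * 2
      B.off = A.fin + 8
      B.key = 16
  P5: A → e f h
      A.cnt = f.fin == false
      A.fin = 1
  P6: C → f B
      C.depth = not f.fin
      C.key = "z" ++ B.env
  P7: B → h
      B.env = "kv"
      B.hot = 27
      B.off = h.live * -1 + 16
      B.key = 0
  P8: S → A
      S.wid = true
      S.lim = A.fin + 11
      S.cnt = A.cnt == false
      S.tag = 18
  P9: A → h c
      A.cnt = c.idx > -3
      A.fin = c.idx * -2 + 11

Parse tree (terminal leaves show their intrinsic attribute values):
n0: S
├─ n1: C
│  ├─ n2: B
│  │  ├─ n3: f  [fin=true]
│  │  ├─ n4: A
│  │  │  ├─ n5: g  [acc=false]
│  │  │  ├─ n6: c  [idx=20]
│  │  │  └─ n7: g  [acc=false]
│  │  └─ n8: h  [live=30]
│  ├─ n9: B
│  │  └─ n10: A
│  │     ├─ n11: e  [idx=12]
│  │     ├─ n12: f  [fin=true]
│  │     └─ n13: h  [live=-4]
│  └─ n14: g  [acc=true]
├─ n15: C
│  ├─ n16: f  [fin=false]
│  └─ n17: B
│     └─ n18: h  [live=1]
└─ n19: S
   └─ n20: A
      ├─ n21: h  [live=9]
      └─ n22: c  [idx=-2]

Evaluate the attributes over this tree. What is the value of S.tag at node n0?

-9

1. n1.lab = true  [true]
2. n3.fin = true  [terminal]
3. n5.acc = false  [terminal]
4. n6.idx = 20  [terminal]
5. n7.acc = false  [terminal]
6. n4.cnt = false  [g₁.acc == true]
7. n4.fin = -4  [-4]
8. n8.live = 30  [terminal]
9. n2.env = "zk"  ["zk"]
10. n2.hot = -7  [h.live + A.fin - 33]
11. n2.off = 30  [h.live]
12. n2.key = 6  [A.fin + 10]
13. n11.idx = 12  [terminal]
14. n12.fin = true  [terminal]
15. n13.live = -4  [terminal]
16. n10.cnt = false  [f.fin == false]
17. n10.fin = 1  [1]
18. n9.env = "nn"  ["nn"]
19. n9.hot = 2  [A.fin * 2]
20. n9.off = 9  [A.fin + 8]
21. n9.key = 16  [16]
22. n14.acc = true  [terminal]
23. n1.depth = false  [B₁.key > 16]
24. n1.key = "yv"  ["yv"]
25. n15.lab = true  [C₀.depth == false]
26. n16.fin = false  [terminal]
27. n18.live = 1  [terminal]
28. n17.env = "kv"  ["kv"]
29. n17.hot = 27  [27]
30. n17.off = 15  [h.live * -1 + 16]
31. n17.key = 0  [0]
32. n15.depth = true  [not f.fin]
33. n15.key = "zkv"  ["z" ++ B.env]
34. n21.live = 9  [terminal]
35. n22.idx = -2  [terminal]
36. n20.cnt = true  [c.idx > -3]
37. n20.fin = 15  [c.idx * -2 + 11]
38. n19.wid = true  [true]
39. n19.lim = 26  [A.fin + 11]
40. n19.cnt = false  [A.cnt == false]
41. n19.tag = 18  [18]
42. n0.wid = true  [S₁.wid and C₁.depth]
43. n0.lim = 5  [S₁.lim + S₁.tag - 39]
44. n0.cnt = true  [C₁.depth or S₁.cnt]
45. n0.tag = -9  [S₁.lim - 35]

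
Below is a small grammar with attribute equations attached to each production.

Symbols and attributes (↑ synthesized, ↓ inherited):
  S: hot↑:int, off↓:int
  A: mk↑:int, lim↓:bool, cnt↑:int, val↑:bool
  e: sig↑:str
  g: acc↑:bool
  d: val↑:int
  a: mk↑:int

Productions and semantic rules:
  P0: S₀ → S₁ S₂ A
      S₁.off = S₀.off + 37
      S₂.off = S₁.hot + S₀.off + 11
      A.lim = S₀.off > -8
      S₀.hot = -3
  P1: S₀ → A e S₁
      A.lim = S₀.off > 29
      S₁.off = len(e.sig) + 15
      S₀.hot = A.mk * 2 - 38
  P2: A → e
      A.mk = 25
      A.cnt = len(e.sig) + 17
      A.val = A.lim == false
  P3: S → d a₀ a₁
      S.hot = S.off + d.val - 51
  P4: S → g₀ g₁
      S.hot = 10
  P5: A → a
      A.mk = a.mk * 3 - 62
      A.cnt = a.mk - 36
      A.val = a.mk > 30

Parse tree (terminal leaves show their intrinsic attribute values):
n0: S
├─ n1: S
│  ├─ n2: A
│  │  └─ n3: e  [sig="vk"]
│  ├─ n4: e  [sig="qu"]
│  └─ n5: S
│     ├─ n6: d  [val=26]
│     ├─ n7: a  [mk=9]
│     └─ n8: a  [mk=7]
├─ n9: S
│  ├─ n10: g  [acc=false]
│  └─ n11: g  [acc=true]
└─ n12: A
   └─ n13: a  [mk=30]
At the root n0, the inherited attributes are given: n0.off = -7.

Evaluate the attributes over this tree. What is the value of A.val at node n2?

false

1. n0.off = -7  [given at root]
2. n1.off = 30  [S₀.off + 37]
3. n2.lim = true  [S₀.off > 29]
4. n3.sig = "vk"  [terminal]
5. n2.mk = 25  [25]
6. n2.cnt = 19  [len(e.sig) + 17]
7. n2.val = false  [A.lim == false]
8. n4.sig = "qu"  [terminal]
9. n5.off = 17  [len(e.sig) + 15]
10. n6.val = 26  [terminal]
11. n7.mk = 9  [terminal]
12. n8.mk = 7  [terminal]
13. n5.hot = -8  [S.off + d.val - 51]
14. n1.hot = 12  [A.mk * 2 - 38]
15. n9.off = 16  [S₁.hot + S₀.off + 11]
16. n10.acc = false  [terminal]
17. n11.acc = true  [terminal]
18. n9.hot = 10  [10]
19. n12.lim = true  [S₀.off > -8]
20. n13.mk = 30  [terminal]
21. n12.mk = 28  [a.mk * 3 - 62]
22. n12.cnt = -6  [a.mk - 36]
23. n12.val = false  [a.mk > 30]
24. n0.hot = -3  [-3]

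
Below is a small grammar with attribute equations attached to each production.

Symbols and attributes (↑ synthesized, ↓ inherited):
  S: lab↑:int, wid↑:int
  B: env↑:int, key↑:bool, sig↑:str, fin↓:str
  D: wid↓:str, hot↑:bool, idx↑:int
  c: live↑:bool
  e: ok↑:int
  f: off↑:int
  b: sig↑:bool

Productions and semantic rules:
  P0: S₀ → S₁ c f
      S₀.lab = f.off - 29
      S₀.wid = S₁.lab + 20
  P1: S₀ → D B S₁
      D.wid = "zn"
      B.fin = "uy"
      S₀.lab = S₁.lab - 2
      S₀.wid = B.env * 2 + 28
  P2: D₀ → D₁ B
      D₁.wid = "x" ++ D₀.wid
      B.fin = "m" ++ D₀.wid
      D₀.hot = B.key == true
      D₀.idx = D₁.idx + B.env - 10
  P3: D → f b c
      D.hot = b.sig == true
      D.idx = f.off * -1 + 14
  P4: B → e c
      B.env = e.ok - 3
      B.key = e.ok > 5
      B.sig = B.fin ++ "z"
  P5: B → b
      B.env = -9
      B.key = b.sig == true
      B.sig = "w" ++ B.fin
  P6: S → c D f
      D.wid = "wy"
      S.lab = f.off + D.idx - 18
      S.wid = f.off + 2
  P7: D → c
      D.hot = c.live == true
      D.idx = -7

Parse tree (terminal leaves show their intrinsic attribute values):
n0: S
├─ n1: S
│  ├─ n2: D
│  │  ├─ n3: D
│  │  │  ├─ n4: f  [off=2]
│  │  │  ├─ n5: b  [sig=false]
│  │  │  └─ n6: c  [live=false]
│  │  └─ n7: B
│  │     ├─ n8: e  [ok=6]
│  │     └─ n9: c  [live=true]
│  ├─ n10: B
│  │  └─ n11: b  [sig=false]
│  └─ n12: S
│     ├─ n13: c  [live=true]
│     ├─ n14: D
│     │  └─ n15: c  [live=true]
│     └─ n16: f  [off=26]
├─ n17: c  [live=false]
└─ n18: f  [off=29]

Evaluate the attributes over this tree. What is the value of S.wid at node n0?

1. n2.wid = "zn"  ["zn"]
2. n3.wid = "xzn"  ["x" ++ D₀.wid]
3. n4.off = 2  [terminal]
4. n5.sig = false  [terminal]
5. n6.live = false  [terminal]
6. n3.hot = false  [b.sig == true]
7. n3.idx = 12  [f.off * -1 + 14]
8. n7.fin = "mzn"  ["m" ++ D₀.wid]
9. n8.ok = 6  [terminal]
10. n9.live = true  [terminal]
11. n7.env = 3  [e.ok - 3]
12. n7.key = true  [e.ok > 5]
13. n7.sig = "mznz"  [B.fin ++ "z"]
14. n2.hot = true  [B.key == true]
15. n2.idx = 5  [D₁.idx + B.env - 10]
16. n10.fin = "uy"  ["uy"]
17. n11.sig = false  [terminal]
18. n10.env = -9  [-9]
19. n10.key = false  [b.sig == true]
20. n10.sig = "wuy"  ["w" ++ B.fin]
21. n13.live = true  [terminal]
22. n14.wid = "wy"  ["wy"]
23. n15.live = true  [terminal]
24. n14.hot = true  [c.live == true]
25. n14.idx = -7  [-7]
26. n16.off = 26  [terminal]
27. n12.lab = 1  [f.off + D.idx - 18]
28. n12.wid = 28  [f.off + 2]
29. n1.lab = -1  [S₁.lab - 2]
30. n1.wid = 10  [B.env * 2 + 28]
31. n17.live = false  [terminal]
32. n18.off = 29  [terminal]
33. n0.lab = 0  [f.off - 29]
34. n0.wid = 19  [S₁.lab + 20]

19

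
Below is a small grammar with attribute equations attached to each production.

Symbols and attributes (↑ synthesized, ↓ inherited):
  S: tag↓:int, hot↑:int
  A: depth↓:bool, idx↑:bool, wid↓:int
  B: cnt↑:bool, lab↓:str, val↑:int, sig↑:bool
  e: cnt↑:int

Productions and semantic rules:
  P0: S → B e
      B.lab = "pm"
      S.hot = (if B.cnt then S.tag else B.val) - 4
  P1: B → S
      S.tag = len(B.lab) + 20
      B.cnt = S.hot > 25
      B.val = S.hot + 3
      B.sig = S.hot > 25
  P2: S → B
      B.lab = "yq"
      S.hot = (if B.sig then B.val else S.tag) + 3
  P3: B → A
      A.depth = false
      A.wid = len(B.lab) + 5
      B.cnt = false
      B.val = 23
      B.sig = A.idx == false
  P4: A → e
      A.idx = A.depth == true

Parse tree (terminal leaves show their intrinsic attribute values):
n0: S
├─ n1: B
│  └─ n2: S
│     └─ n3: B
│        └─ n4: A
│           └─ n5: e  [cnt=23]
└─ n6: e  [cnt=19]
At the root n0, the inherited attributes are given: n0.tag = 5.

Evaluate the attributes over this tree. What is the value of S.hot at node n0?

1

1. n0.tag = 5  [given at root]
2. n1.lab = "pm"  ["pm"]
3. n2.tag = 22  [len(B.lab) + 20]
4. n3.lab = "yq"  ["yq"]
5. n4.depth = false  [false]
6. n4.wid = 7  [len(B.lab) + 5]
7. n5.cnt = 23  [terminal]
8. n4.idx = false  [A.depth == true]
9. n3.cnt = false  [false]
10. n3.val = 23  [23]
11. n3.sig = true  [A.idx == false]
12. n2.hot = 26  [(if B.sig then B.val else S.tag) + 3]
13. n1.cnt = true  [S.hot > 25]
14. n1.val = 29  [S.hot + 3]
15. n1.sig = true  [S.hot > 25]
16. n6.cnt = 19  [terminal]
17. n0.hot = 1  [(if B.cnt then S.tag else B.val) - 4]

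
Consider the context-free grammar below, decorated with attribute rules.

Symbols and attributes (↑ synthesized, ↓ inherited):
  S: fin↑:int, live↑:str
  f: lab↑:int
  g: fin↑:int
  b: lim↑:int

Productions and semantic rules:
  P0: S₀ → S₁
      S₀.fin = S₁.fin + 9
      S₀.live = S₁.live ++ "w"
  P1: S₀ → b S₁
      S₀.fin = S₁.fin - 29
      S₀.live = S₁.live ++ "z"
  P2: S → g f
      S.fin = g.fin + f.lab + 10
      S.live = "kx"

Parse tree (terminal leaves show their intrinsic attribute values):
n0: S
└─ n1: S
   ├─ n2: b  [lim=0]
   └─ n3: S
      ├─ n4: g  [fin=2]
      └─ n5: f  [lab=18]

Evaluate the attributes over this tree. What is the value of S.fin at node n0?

1. n2.lim = 0  [terminal]
2. n4.fin = 2  [terminal]
3. n5.lab = 18  [terminal]
4. n3.fin = 30  [g.fin + f.lab + 10]
5. n3.live = "kx"  ["kx"]
6. n1.fin = 1  [S₁.fin - 29]
7. n1.live = "kxz"  [S₁.live ++ "z"]
8. n0.fin = 10  [S₁.fin + 9]
9. n0.live = "kxzw"  [S₁.live ++ "w"]

10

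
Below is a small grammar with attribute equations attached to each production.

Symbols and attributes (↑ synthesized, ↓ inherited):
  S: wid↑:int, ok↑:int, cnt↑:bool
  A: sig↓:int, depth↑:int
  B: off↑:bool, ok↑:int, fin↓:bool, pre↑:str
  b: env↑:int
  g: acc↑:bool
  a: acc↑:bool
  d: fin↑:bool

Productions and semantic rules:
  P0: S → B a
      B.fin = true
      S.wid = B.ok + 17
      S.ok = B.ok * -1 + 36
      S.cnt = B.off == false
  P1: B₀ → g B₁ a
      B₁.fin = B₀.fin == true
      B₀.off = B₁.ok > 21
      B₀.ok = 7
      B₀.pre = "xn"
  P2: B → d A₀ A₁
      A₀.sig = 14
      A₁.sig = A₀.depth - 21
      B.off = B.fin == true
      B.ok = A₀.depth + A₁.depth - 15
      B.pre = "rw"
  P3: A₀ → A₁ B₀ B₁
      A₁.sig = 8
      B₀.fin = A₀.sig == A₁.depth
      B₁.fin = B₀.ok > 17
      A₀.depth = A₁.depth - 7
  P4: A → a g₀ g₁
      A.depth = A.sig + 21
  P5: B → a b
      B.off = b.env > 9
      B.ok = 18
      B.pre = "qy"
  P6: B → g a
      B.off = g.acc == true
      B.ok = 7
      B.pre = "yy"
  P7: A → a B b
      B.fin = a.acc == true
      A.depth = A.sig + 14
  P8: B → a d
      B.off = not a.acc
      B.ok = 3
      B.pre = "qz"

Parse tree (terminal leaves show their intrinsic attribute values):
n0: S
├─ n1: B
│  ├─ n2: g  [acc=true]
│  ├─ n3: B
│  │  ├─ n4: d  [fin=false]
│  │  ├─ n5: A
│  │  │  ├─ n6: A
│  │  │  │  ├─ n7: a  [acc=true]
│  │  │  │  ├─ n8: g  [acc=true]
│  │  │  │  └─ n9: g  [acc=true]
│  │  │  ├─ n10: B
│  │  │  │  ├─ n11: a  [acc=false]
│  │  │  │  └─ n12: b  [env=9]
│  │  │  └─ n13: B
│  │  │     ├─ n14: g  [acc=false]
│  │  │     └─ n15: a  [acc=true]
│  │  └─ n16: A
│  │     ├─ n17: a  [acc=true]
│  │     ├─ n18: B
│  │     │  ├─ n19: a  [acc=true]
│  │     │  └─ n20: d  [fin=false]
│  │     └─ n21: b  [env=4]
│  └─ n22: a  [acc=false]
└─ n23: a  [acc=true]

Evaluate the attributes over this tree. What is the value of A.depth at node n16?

15

1. n1.fin = true  [true]
2. n2.acc = true  [terminal]
3. n3.fin = true  [B₀.fin == true]
4. n4.fin = false  [terminal]
5. n5.sig = 14  [14]
6. n6.sig = 8  [8]
7. n7.acc = true  [terminal]
8. n8.acc = true  [terminal]
9. n9.acc = true  [terminal]
10. n6.depth = 29  [A.sig + 21]
11. n10.fin = false  [A₀.sig == A₁.depth]
12. n11.acc = false  [terminal]
13. n12.env = 9  [terminal]
14. n10.off = false  [b.env > 9]
15. n10.ok = 18  [18]
16. n10.pre = "qy"  ["qy"]
17. n13.fin = true  [B₀.ok > 17]
18. n14.acc = false  [terminal]
19. n15.acc = true  [terminal]
20. n13.off = false  [g.acc == true]
21. n13.ok = 7  [7]
22. n13.pre = "yy"  ["yy"]
23. n5.depth = 22  [A₁.depth - 7]
24. n16.sig = 1  [A₀.depth - 21]
25. n17.acc = true  [terminal]
26. n18.fin = true  [a.acc == true]
27. n19.acc = true  [terminal]
28. n20.fin = false  [terminal]
29. n18.off = false  [not a.acc]
30. n18.ok = 3  [3]
31. n18.pre = "qz"  ["qz"]
32. n21.env = 4  [terminal]
33. n16.depth = 15  [A.sig + 14]
34. n3.off = true  [B.fin == true]
35. n3.ok = 22  [A₀.depth + A₁.depth - 15]
36. n3.pre = "rw"  ["rw"]
37. n22.acc = false  [terminal]
38. n1.off = true  [B₁.ok > 21]
39. n1.ok = 7  [7]
40. n1.pre = "xn"  ["xn"]
41. n23.acc = true  [terminal]
42. n0.wid = 24  [B.ok + 17]
43. n0.ok = 29  [B.ok * -1 + 36]
44. n0.cnt = false  [B.off == false]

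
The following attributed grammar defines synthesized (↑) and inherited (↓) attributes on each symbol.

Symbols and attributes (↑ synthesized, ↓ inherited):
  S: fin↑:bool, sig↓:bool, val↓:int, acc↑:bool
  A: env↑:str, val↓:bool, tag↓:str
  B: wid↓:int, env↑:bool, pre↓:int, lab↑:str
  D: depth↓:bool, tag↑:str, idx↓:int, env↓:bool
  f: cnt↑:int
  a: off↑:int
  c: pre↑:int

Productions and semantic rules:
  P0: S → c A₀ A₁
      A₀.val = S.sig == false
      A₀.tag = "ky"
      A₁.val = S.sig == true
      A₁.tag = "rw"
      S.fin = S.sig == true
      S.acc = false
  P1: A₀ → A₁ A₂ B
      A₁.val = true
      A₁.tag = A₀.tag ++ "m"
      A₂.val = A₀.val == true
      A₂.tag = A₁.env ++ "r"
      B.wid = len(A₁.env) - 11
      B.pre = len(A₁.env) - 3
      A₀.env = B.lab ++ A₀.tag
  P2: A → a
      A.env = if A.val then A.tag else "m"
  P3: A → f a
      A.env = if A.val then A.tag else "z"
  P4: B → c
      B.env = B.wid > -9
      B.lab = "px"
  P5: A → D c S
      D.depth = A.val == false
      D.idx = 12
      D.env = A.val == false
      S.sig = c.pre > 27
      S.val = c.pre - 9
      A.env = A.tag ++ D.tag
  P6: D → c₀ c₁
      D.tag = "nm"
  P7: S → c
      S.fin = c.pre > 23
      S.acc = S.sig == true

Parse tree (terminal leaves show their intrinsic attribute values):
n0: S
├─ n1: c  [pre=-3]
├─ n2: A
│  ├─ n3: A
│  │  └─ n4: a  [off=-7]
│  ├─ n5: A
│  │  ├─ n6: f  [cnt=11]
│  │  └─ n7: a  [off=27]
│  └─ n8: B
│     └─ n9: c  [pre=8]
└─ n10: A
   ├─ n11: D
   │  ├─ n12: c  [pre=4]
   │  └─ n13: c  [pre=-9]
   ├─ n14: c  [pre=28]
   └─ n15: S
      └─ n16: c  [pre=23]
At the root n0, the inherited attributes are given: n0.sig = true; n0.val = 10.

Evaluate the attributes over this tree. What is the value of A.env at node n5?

"z"

1. n0.sig = true  [given at root]
2. n0.val = 10  [given at root]
3. n1.pre = -3  [terminal]
4. n2.val = false  [S.sig == false]
5. n2.tag = "ky"  ["ky"]
6. n3.val = true  [true]
7. n3.tag = "kym"  [A₀.tag ++ "m"]
8. n4.off = -7  [terminal]
9. n3.env = "kym"  [if A.val then A.tag else "m"]
10. n5.val = false  [A₀.val == true]
11. n5.tag = "kymr"  [A₁.env ++ "r"]
12. n6.cnt = 11  [terminal]
13. n7.off = 27  [terminal]
14. n5.env = "z"  [if A.val then A.tag else "z"]
15. n8.wid = -8  [len(A₁.env) - 11]
16. n8.pre = 0  [len(A₁.env) - 3]
17. n9.pre = 8  [terminal]
18. n8.env = true  [B.wid > -9]
19. n8.lab = "px"  ["px"]
20. n2.env = "pxky"  [B.lab ++ A₀.tag]
21. n10.val = true  [S.sig == true]
22. n10.tag = "rw"  ["rw"]
23. n11.depth = false  [A.val == false]
24. n11.idx = 12  [12]
25. n11.env = false  [A.val == false]
26. n12.pre = 4  [terminal]
27. n13.pre = -9  [terminal]
28. n11.tag = "nm"  ["nm"]
29. n14.pre = 28  [terminal]
30. n15.sig = true  [c.pre > 27]
31. n15.val = 19  [c.pre - 9]
32. n16.pre = 23  [terminal]
33. n15.fin = false  [c.pre > 23]
34. n15.acc = true  [S.sig == true]
35. n10.env = "rwnm"  [A.tag ++ D.tag]
36. n0.fin = true  [S.sig == true]
37. n0.acc = false  [false]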